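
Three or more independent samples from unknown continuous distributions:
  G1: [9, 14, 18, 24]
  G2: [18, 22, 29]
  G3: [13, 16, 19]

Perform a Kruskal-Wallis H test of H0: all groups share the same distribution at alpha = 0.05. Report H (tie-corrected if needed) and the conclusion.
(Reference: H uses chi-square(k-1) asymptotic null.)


Step 1: Combine all N = 10 observations and assign midranks.
sorted (value, group, rank): (9,G1,1), (13,G3,2), (14,G1,3), (16,G3,4), (18,G1,5.5), (18,G2,5.5), (19,G3,7), (22,G2,8), (24,G1,9), (29,G2,10)
Step 2: Sum ranks within each group.
R_1 = 18.5 (n_1 = 4)
R_2 = 23.5 (n_2 = 3)
R_3 = 13 (n_3 = 3)
Step 3: H = 12/(N(N+1)) * sum(R_i^2/n_i) - 3(N+1)
     = 12/(10*11) * (18.5^2/4 + 23.5^2/3 + 13^2/3) - 3*11
     = 0.109091 * 325.979 - 33
     = 2.561364.
Step 4: Ties present; correction factor C = 1 - 6/(10^3 - 10) = 0.993939. Corrected H = 2.561364 / 0.993939 = 2.576982.
Step 5: Under H0, H ~ chi^2(2); p-value = 0.275687.
Step 6: alpha = 0.05. fail to reject H0.

H = 2.5770, df = 2, p = 0.275687, fail to reject H0.


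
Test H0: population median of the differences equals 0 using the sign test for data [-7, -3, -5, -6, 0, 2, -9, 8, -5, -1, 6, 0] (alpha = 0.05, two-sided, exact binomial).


Step 1: Discard zero differences. Original n = 12; n_eff = number of nonzero differences = 10.
Nonzero differences (with sign): -7, -3, -5, -6, +2, -9, +8, -5, -1, +6
Step 2: Count signs: positive = 3, negative = 7.
Step 3: Under H0: P(positive) = 0.5, so the number of positives S ~ Bin(10, 0.5).
Step 4: Two-sided exact p-value = sum of Bin(10,0.5) probabilities at or below the observed probability = 0.343750.
Step 5: alpha = 0.05. fail to reject H0.

n_eff = 10, pos = 3, neg = 7, p = 0.343750, fail to reject H0.


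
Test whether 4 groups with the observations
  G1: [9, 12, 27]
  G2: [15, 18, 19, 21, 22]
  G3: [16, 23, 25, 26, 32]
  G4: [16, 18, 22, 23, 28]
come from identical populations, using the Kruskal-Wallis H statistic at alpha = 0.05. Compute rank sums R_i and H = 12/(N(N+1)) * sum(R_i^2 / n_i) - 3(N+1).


Step 1: Combine all N = 18 observations and assign midranks.
sorted (value, group, rank): (9,G1,1), (12,G1,2), (15,G2,3), (16,G3,4.5), (16,G4,4.5), (18,G2,6.5), (18,G4,6.5), (19,G2,8), (21,G2,9), (22,G2,10.5), (22,G4,10.5), (23,G3,12.5), (23,G4,12.5), (25,G3,14), (26,G3,15), (27,G1,16), (28,G4,17), (32,G3,18)
Step 2: Sum ranks within each group.
R_1 = 19 (n_1 = 3)
R_2 = 37 (n_2 = 5)
R_3 = 64 (n_3 = 5)
R_4 = 51 (n_4 = 5)
Step 3: H = 12/(N(N+1)) * sum(R_i^2/n_i) - 3(N+1)
     = 12/(18*19) * (19^2/3 + 37^2/5 + 64^2/5 + 51^2/5) - 3*19
     = 0.035088 * 1733.53 - 57
     = 3.825731.
Step 4: Ties present; correction factor C = 1 - 24/(18^3 - 18) = 0.995872. Corrected H = 3.825731 / 0.995872 = 3.841589.
Step 5: Under H0, H ~ chi^2(3); p-value = 0.279086.
Step 6: alpha = 0.05. fail to reject H0.

H = 3.8416, df = 3, p = 0.279086, fail to reject H0.


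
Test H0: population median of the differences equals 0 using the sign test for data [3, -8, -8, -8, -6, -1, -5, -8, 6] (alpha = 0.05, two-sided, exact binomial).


Step 1: Discard zero differences. Original n = 9; n_eff = number of nonzero differences = 9.
Nonzero differences (with sign): +3, -8, -8, -8, -6, -1, -5, -8, +6
Step 2: Count signs: positive = 2, negative = 7.
Step 3: Under H0: P(positive) = 0.5, so the number of positives S ~ Bin(9, 0.5).
Step 4: Two-sided exact p-value = sum of Bin(9,0.5) probabilities at or below the observed probability = 0.179688.
Step 5: alpha = 0.05. fail to reject H0.

n_eff = 9, pos = 2, neg = 7, p = 0.179688, fail to reject H0.


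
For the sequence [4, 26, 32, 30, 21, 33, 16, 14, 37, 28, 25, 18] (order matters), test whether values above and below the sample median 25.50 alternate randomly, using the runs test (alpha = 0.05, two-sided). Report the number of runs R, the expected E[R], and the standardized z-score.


Step 1: Compute median = 25.50; label A = above, B = below.
Labels in order: BAAABABBAABB  (n_A = 6, n_B = 6)
Step 2: Count runs R = 7.
Step 3: Under H0 (random ordering), E[R] = 2*n_A*n_B/(n_A+n_B) + 1 = 2*6*6/12 + 1 = 7.0000.
        Var[R] = 2*n_A*n_B*(2*n_A*n_B - n_A - n_B) / ((n_A+n_B)^2 * (n_A+n_B-1)) = 4320/1584 = 2.7273.
        SD[R] = 1.6514.
Step 4: R = E[R], so z = 0 with no continuity correction.
Step 5: Two-sided p-value via normal approximation = 2*(1 - Phi(|z|)) = 1.000000.
Step 6: alpha = 0.05. fail to reject H0.

R = 7, z = 0.0000, p = 1.000000, fail to reject H0.


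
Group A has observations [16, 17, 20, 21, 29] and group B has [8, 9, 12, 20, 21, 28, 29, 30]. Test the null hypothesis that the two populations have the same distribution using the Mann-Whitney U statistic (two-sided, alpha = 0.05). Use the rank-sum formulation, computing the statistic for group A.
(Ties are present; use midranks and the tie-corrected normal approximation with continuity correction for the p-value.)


Step 1: Combine and sort all 13 observations; assign midranks.
sorted (value, group): (8,Y), (9,Y), (12,Y), (16,X), (17,X), (20,X), (20,Y), (21,X), (21,Y), (28,Y), (29,X), (29,Y), (30,Y)
ranks: 8->1, 9->2, 12->3, 16->4, 17->5, 20->6.5, 20->6.5, 21->8.5, 21->8.5, 28->10, 29->11.5, 29->11.5, 30->13
Step 2: Rank sum for X: R1 = 4 + 5 + 6.5 + 8.5 + 11.5 = 35.5.
Step 3: U_X = R1 - n1(n1+1)/2 = 35.5 - 5*6/2 = 35.5 - 15 = 20.5.
       U_Y = n1*n2 - U_X = 40 - 20.5 = 19.5.
Step 4: Ties are present, so use the tie-corrected normal approximation (with continuity correction) for the p-value.
Step 5: p-value = 1.000000; compare to alpha = 0.05. fail to reject H0.

U_X = 20.5, p = 1.000000, fail to reject H0 at alpha = 0.05.


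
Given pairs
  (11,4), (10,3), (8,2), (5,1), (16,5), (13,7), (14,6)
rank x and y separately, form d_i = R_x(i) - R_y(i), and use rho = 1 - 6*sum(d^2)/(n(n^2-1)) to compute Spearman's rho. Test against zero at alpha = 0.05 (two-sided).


Step 1: Rank x and y separately (midranks; no ties here).
rank(x): 11->4, 10->3, 8->2, 5->1, 16->7, 13->5, 14->6
rank(y): 4->4, 3->3, 2->2, 1->1, 5->5, 7->7, 6->6
Step 2: d_i = R_x(i) - R_y(i); compute d_i^2.
  (4-4)^2=0, (3-3)^2=0, (2-2)^2=0, (1-1)^2=0, (7-5)^2=4, (5-7)^2=4, (6-6)^2=0
sum(d^2) = 8.
Step 3: rho = 1 - 6*8 / (7*(7^2 - 1)) = 1 - 48/336 = 0.857143.
Step 4: Under H0, t = rho * sqrt((n-2)/(1-rho^2)) = 3.7210 ~ t(5).
Step 5: Two-sided p-value from the t-distribution with 5 df = 0.013697.
Step 6: alpha = 0.05. reject H0.

rho = 0.8571, p = 0.013697, reject H0 at alpha = 0.05.


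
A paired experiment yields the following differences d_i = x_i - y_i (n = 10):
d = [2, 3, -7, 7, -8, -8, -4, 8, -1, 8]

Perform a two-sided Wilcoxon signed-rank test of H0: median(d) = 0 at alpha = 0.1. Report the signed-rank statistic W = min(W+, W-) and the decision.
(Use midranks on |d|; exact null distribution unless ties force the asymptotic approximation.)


Step 1: Drop any zero differences (none here) and take |d_i|.
|d| = [2, 3, 7, 7, 8, 8, 4, 8, 1, 8]
Step 2: Midrank |d_i| (ties get averaged ranks).
ranks: |2|->2, |3|->3, |7|->5.5, |7|->5.5, |8|->8.5, |8|->8.5, |4|->4, |8|->8.5, |1|->1, |8|->8.5
Step 3: Attach original signs; sum ranks with positive sign and with negative sign.
W+ = 2 + 3 + 5.5 + 8.5 + 8.5 = 27.5
W- = 5.5 + 8.5 + 8.5 + 4 + 1 = 27.5
(Check: W+ + W- = 55 should equal n(n+1)/2 = 55.)
Step 4: Test statistic W = min(W+, W-) = 27.5.
Step 5: Ties in |d|, so use the tie-corrected normal approximation.
        E[W] = n(n+1)/4 = 10*11/4 = 27.5.
        Tie groups: |d|=7 (t=2), |d|=8 (t=4); sum(t^3 - t) = 66.
        Var[W] = n(n+1)(2n+1)/24 - sum(t^3-t)/48 = 2310/24 - 66/48 = 94.875.
        z = (W - E[W]) / sqrt(Var[W]) = (27.5 - 27.5) / 9.7404 = 0.0000.
        Two-sided p = 2*Phi(z) = 1.000000.
Step 6: alpha = 0.1. fail to reject H0.

W+ = 27.5, W- = 27.5, W = min = 27.5, p = 1.000000, fail to reject H0.


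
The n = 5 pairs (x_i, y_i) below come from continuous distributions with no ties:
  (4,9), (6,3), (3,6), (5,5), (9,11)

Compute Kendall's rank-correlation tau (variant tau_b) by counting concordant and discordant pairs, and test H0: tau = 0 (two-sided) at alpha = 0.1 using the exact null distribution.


Step 1: Enumerate the 10 unordered pairs (i,j) with i<j and classify each by sign(x_j-x_i) * sign(y_j-y_i).
  (1,2):dx=+2,dy=-6->D; (1,3):dx=-1,dy=-3->C; (1,4):dx=+1,dy=-4->D; (1,5):dx=+5,dy=+2->C
  (2,3):dx=-3,dy=+3->D; (2,4):dx=-1,dy=+2->D; (2,5):dx=+3,dy=+8->C; (3,4):dx=+2,dy=-1->D
  (3,5):dx=+6,dy=+5->C; (4,5):dx=+4,dy=+6->C
Step 2: C = 5, D = 5, total pairs = 10.
Step 3: tau = (C - D)/(n(n-1)/2) = (5 - 5)/10 = 0.000000.
Step 4: Exact two-sided p-value (enumerate n! = 120 permutations of y under H0): p = 1.000000.
Step 5: alpha = 0.1. fail to reject H0.

tau_b = 0.0000 (C=5, D=5), p = 1.000000, fail to reject H0.


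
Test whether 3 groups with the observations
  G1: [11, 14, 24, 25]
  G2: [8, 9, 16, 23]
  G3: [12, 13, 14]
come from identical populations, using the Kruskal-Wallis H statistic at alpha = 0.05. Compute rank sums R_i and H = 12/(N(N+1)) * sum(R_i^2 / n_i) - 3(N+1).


Step 1: Combine all N = 11 observations and assign midranks.
sorted (value, group, rank): (8,G2,1), (9,G2,2), (11,G1,3), (12,G3,4), (13,G3,5), (14,G1,6.5), (14,G3,6.5), (16,G2,8), (23,G2,9), (24,G1,10), (25,G1,11)
Step 2: Sum ranks within each group.
R_1 = 30.5 (n_1 = 4)
R_2 = 20 (n_2 = 4)
R_3 = 15.5 (n_3 = 3)
Step 3: H = 12/(N(N+1)) * sum(R_i^2/n_i) - 3(N+1)
     = 12/(11*12) * (30.5^2/4 + 20^2/4 + 15.5^2/3) - 3*12
     = 0.090909 * 412.646 - 36
     = 1.513258.
Step 4: Ties present; correction factor C = 1 - 6/(11^3 - 11) = 0.995455. Corrected H = 1.513258 / 0.995455 = 1.520167.
Step 5: Under H0, H ~ chi^2(2); p-value = 0.467627.
Step 6: alpha = 0.05. fail to reject H0.

H = 1.5202, df = 2, p = 0.467627, fail to reject H0.


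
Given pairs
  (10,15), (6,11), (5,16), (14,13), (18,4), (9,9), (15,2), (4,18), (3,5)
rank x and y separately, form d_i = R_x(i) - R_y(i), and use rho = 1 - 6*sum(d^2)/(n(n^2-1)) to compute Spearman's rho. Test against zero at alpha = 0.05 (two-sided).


Step 1: Rank x and y separately (midranks; no ties here).
rank(x): 10->6, 6->4, 5->3, 14->7, 18->9, 9->5, 15->8, 4->2, 3->1
rank(y): 15->7, 11->5, 16->8, 13->6, 4->2, 9->4, 2->1, 18->9, 5->3
Step 2: d_i = R_x(i) - R_y(i); compute d_i^2.
  (6-7)^2=1, (4-5)^2=1, (3-8)^2=25, (7-6)^2=1, (9-2)^2=49, (5-4)^2=1, (8-1)^2=49, (2-9)^2=49, (1-3)^2=4
sum(d^2) = 180.
Step 3: rho = 1 - 6*180 / (9*(9^2 - 1)) = 1 - 1080/720 = -0.500000.
Step 4: Under H0, t = rho * sqrt((n-2)/(1-rho^2)) = -1.5275 ~ t(7).
Step 5: Two-sided p-value from the t-distribution with 7 df = 0.170471.
Step 6: alpha = 0.05. fail to reject H0.

rho = -0.5000, p = 0.170471, fail to reject H0 at alpha = 0.05.


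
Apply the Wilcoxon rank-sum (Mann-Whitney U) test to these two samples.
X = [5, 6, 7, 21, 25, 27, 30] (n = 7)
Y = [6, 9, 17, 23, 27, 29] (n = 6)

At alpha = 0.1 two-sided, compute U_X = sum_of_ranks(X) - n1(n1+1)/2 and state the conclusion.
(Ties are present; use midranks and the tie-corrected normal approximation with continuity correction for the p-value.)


Step 1: Combine and sort all 13 observations; assign midranks.
sorted (value, group): (5,X), (6,X), (6,Y), (7,X), (9,Y), (17,Y), (21,X), (23,Y), (25,X), (27,X), (27,Y), (29,Y), (30,X)
ranks: 5->1, 6->2.5, 6->2.5, 7->4, 9->5, 17->6, 21->7, 23->8, 25->9, 27->10.5, 27->10.5, 29->12, 30->13
Step 2: Rank sum for X: R1 = 1 + 2.5 + 4 + 7 + 9 + 10.5 + 13 = 47.
Step 3: U_X = R1 - n1(n1+1)/2 = 47 - 7*8/2 = 47 - 28 = 19.
       U_Y = n1*n2 - U_X = 42 - 19 = 23.
Step 4: Ties are present, so use the tie-corrected normal approximation (with continuity correction) for the p-value.
Step 5: p-value = 0.829863; compare to alpha = 0.1. fail to reject H0.

U_X = 19, p = 0.829863, fail to reject H0 at alpha = 0.1.


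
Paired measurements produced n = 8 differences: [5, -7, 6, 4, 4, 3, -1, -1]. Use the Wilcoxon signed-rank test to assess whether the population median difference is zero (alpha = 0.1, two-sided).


Step 1: Drop any zero differences (none here) and take |d_i|.
|d| = [5, 7, 6, 4, 4, 3, 1, 1]
Step 2: Midrank |d_i| (ties get averaged ranks).
ranks: |5|->6, |7|->8, |6|->7, |4|->4.5, |4|->4.5, |3|->3, |1|->1.5, |1|->1.5
Step 3: Attach original signs; sum ranks with positive sign and with negative sign.
W+ = 6 + 7 + 4.5 + 4.5 + 3 = 25
W- = 8 + 1.5 + 1.5 = 11
(Check: W+ + W- = 36 should equal n(n+1)/2 = 36.)
Step 4: Test statistic W = min(W+, W-) = 11.
Step 5: Ties in |d|, so use the tie-corrected normal approximation.
        E[W] = n(n+1)/4 = 8*9/4 = 18.
        Tie groups: |d|=1 (t=2), |d|=4 (t=2); sum(t^3 - t) = 12.
        Var[W] = n(n+1)(2n+1)/24 - sum(t^3-t)/48 = 1224/24 - 12/48 = 50.75.
        z = (W - E[W]) / sqrt(Var[W]) = (11 - 18) / 7.1239 = -0.9826.
        Two-sided p = 2*Phi(z) = 0.325801.
Step 6: alpha = 0.1. fail to reject H0.

W+ = 25, W- = 11, W = min = 11, p = 0.325801, fail to reject H0.


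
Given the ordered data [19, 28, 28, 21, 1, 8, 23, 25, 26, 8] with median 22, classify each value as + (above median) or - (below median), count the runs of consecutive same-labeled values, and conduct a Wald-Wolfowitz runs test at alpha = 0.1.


Step 1: Compute median = 22; label A = above, B = below.
Labels in order: BAABBBAAAB  (n_A = 5, n_B = 5)
Step 2: Count runs R = 5.
Step 3: Under H0 (random ordering), E[R] = 2*n_A*n_B/(n_A+n_B) + 1 = 2*5*5/10 + 1 = 6.0000.
        Var[R] = 2*n_A*n_B*(2*n_A*n_B - n_A - n_B) / ((n_A+n_B)^2 * (n_A+n_B-1)) = 2000/900 = 2.2222.
        SD[R] = 1.4907.
Step 4: Continuity-corrected z = (R + 0.5 - E[R]) / SD[R] = (5 + 0.5 - 6.0000) / 1.4907 = -0.3354.
Step 5: Two-sided p-value via normal approximation = 2*(1 - Phi(|z|)) = 0.737316.
Step 6: alpha = 0.1. fail to reject H0.

R = 5, z = -0.3354, p = 0.737316, fail to reject H0.


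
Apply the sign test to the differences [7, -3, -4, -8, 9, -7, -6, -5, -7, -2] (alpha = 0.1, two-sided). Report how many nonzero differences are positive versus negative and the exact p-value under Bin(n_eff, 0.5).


Step 1: Discard zero differences. Original n = 10; n_eff = number of nonzero differences = 10.
Nonzero differences (with sign): +7, -3, -4, -8, +9, -7, -6, -5, -7, -2
Step 2: Count signs: positive = 2, negative = 8.
Step 3: Under H0: P(positive) = 0.5, so the number of positives S ~ Bin(10, 0.5).
Step 4: Two-sided exact p-value = sum of Bin(10,0.5) probabilities at or below the observed probability = 0.109375.
Step 5: alpha = 0.1. fail to reject H0.

n_eff = 10, pos = 2, neg = 8, p = 0.109375, fail to reject H0.


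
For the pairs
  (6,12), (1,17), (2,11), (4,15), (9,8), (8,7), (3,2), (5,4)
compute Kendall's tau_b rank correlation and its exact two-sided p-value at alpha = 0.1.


Step 1: Enumerate the 28 unordered pairs (i,j) with i<j and classify each by sign(x_j-x_i) * sign(y_j-y_i).
  (1,2):dx=-5,dy=+5->D; (1,3):dx=-4,dy=-1->C; (1,4):dx=-2,dy=+3->D; (1,5):dx=+3,dy=-4->D
  (1,6):dx=+2,dy=-5->D; (1,7):dx=-3,dy=-10->C; (1,8):dx=-1,dy=-8->C; (2,3):dx=+1,dy=-6->D
  (2,4):dx=+3,dy=-2->D; (2,5):dx=+8,dy=-9->D; (2,6):dx=+7,dy=-10->D; (2,7):dx=+2,dy=-15->D
  (2,8):dx=+4,dy=-13->D; (3,4):dx=+2,dy=+4->C; (3,5):dx=+7,dy=-3->D; (3,6):dx=+6,dy=-4->D
  (3,7):dx=+1,dy=-9->D; (3,8):dx=+3,dy=-7->D; (4,5):dx=+5,dy=-7->D; (4,6):dx=+4,dy=-8->D
  (4,7):dx=-1,dy=-13->C; (4,8):dx=+1,dy=-11->D; (5,6):dx=-1,dy=-1->C; (5,7):dx=-6,dy=-6->C
  (5,8):dx=-4,dy=-4->C; (6,7):dx=-5,dy=-5->C; (6,8):dx=-3,dy=-3->C; (7,8):dx=+2,dy=+2->C
Step 2: C = 11, D = 17, total pairs = 28.
Step 3: tau = (C - D)/(n(n-1)/2) = (11 - 17)/28 = -0.214286.
Step 4: Exact two-sided p-value (enumerate n! = 40320 permutations of y under H0): p = 0.548413.
Step 5: alpha = 0.1. fail to reject H0.

tau_b = -0.2143 (C=11, D=17), p = 0.548413, fail to reject H0.


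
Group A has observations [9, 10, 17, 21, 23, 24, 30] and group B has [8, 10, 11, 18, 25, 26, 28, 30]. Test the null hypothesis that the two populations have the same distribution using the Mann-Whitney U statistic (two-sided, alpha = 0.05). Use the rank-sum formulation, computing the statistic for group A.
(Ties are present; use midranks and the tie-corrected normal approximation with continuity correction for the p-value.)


Step 1: Combine and sort all 15 observations; assign midranks.
sorted (value, group): (8,Y), (9,X), (10,X), (10,Y), (11,Y), (17,X), (18,Y), (21,X), (23,X), (24,X), (25,Y), (26,Y), (28,Y), (30,X), (30,Y)
ranks: 8->1, 9->2, 10->3.5, 10->3.5, 11->5, 17->6, 18->7, 21->8, 23->9, 24->10, 25->11, 26->12, 28->13, 30->14.5, 30->14.5
Step 2: Rank sum for X: R1 = 2 + 3.5 + 6 + 8 + 9 + 10 + 14.5 = 53.
Step 3: U_X = R1 - n1(n1+1)/2 = 53 - 7*8/2 = 53 - 28 = 25.
       U_Y = n1*n2 - U_X = 56 - 25 = 31.
Step 4: Ties are present, so use the tie-corrected normal approximation (with continuity correction) for the p-value.
Step 5: p-value = 0.771941; compare to alpha = 0.05. fail to reject H0.

U_X = 25, p = 0.771941, fail to reject H0 at alpha = 0.05.


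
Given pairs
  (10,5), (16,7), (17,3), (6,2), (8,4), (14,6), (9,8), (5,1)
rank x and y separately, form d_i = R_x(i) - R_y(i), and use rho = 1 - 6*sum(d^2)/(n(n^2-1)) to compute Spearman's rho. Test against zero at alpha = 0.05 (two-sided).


Step 1: Rank x and y separately (midranks; no ties here).
rank(x): 10->5, 16->7, 17->8, 6->2, 8->3, 14->6, 9->4, 5->1
rank(y): 5->5, 7->7, 3->3, 2->2, 4->4, 6->6, 8->8, 1->1
Step 2: d_i = R_x(i) - R_y(i); compute d_i^2.
  (5-5)^2=0, (7-7)^2=0, (8-3)^2=25, (2-2)^2=0, (3-4)^2=1, (6-6)^2=0, (4-8)^2=16, (1-1)^2=0
sum(d^2) = 42.
Step 3: rho = 1 - 6*42 / (8*(8^2 - 1)) = 1 - 252/504 = 0.500000.
Step 4: Under H0, t = rho * sqrt((n-2)/(1-rho^2)) = 1.4142 ~ t(6).
Step 5: Two-sided p-value from the t-distribution with 6 df = 0.207031.
Step 6: alpha = 0.05. fail to reject H0.

rho = 0.5000, p = 0.207031, fail to reject H0 at alpha = 0.05.


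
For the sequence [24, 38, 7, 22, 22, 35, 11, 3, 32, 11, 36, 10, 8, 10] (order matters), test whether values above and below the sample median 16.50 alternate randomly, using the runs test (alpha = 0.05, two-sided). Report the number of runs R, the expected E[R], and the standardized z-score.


Step 1: Compute median = 16.50; label A = above, B = below.
Labels in order: AABAAABBABABBB  (n_A = 7, n_B = 7)
Step 2: Count runs R = 8.
Step 3: Under H0 (random ordering), E[R] = 2*n_A*n_B/(n_A+n_B) + 1 = 2*7*7/14 + 1 = 8.0000.
        Var[R] = 2*n_A*n_B*(2*n_A*n_B - n_A - n_B) / ((n_A+n_B)^2 * (n_A+n_B-1)) = 8232/2548 = 3.2308.
        SD[R] = 1.7974.
Step 4: R = E[R], so z = 0 with no continuity correction.
Step 5: Two-sided p-value via normal approximation = 2*(1 - Phi(|z|)) = 1.000000.
Step 6: alpha = 0.05. fail to reject H0.

R = 8, z = 0.0000, p = 1.000000, fail to reject H0.


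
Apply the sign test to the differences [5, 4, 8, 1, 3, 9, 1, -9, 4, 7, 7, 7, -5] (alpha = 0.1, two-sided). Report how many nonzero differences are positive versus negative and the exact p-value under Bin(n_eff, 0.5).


Step 1: Discard zero differences. Original n = 13; n_eff = number of nonzero differences = 13.
Nonzero differences (with sign): +5, +4, +8, +1, +3, +9, +1, -9, +4, +7, +7, +7, -5
Step 2: Count signs: positive = 11, negative = 2.
Step 3: Under H0: P(positive) = 0.5, so the number of positives S ~ Bin(13, 0.5).
Step 4: Two-sided exact p-value = sum of Bin(13,0.5) probabilities at or below the observed probability = 0.022461.
Step 5: alpha = 0.1. reject H0.

n_eff = 13, pos = 11, neg = 2, p = 0.022461, reject H0.


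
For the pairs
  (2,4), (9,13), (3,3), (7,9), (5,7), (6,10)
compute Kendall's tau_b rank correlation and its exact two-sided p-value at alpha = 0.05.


Step 1: Enumerate the 15 unordered pairs (i,j) with i<j and classify each by sign(x_j-x_i) * sign(y_j-y_i).
  (1,2):dx=+7,dy=+9->C; (1,3):dx=+1,dy=-1->D; (1,4):dx=+5,dy=+5->C; (1,5):dx=+3,dy=+3->C
  (1,6):dx=+4,dy=+6->C; (2,3):dx=-6,dy=-10->C; (2,4):dx=-2,dy=-4->C; (2,5):dx=-4,dy=-6->C
  (2,6):dx=-3,dy=-3->C; (3,4):dx=+4,dy=+6->C; (3,5):dx=+2,dy=+4->C; (3,6):dx=+3,dy=+7->C
  (4,5):dx=-2,dy=-2->C; (4,6):dx=-1,dy=+1->D; (5,6):dx=+1,dy=+3->C
Step 2: C = 13, D = 2, total pairs = 15.
Step 3: tau = (C - D)/(n(n-1)/2) = (13 - 2)/15 = 0.733333.
Step 4: Exact two-sided p-value (enumerate n! = 720 permutations of y under H0): p = 0.055556.
Step 5: alpha = 0.05. fail to reject H0.

tau_b = 0.7333 (C=13, D=2), p = 0.055556, fail to reject H0.


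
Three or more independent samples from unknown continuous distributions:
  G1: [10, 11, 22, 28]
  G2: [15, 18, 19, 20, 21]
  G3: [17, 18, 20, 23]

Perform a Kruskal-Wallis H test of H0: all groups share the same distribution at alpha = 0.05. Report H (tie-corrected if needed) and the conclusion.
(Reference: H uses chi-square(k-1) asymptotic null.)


Step 1: Combine all N = 13 observations and assign midranks.
sorted (value, group, rank): (10,G1,1), (11,G1,2), (15,G2,3), (17,G3,4), (18,G2,5.5), (18,G3,5.5), (19,G2,7), (20,G2,8.5), (20,G3,8.5), (21,G2,10), (22,G1,11), (23,G3,12), (28,G1,13)
Step 2: Sum ranks within each group.
R_1 = 27 (n_1 = 4)
R_2 = 34 (n_2 = 5)
R_3 = 30 (n_3 = 4)
Step 3: H = 12/(N(N+1)) * sum(R_i^2/n_i) - 3(N+1)
     = 12/(13*14) * (27^2/4 + 34^2/5 + 30^2/4) - 3*14
     = 0.065934 * 638.45 - 42
     = 0.095604.
Step 4: Ties present; correction factor C = 1 - 12/(13^3 - 13) = 0.994505. Corrected H = 0.095604 / 0.994505 = 0.096133.
Step 5: Under H0, H ~ chi^2(2); p-value = 0.953071.
Step 6: alpha = 0.05. fail to reject H0.

H = 0.0961, df = 2, p = 0.953071, fail to reject H0.


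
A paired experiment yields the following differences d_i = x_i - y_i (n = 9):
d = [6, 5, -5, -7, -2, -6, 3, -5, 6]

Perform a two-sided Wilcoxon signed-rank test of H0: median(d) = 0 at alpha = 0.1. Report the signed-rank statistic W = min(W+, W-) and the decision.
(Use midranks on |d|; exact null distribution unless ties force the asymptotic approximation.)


Step 1: Drop any zero differences (none here) and take |d_i|.
|d| = [6, 5, 5, 7, 2, 6, 3, 5, 6]
Step 2: Midrank |d_i| (ties get averaged ranks).
ranks: |6|->7, |5|->4, |5|->4, |7|->9, |2|->1, |6|->7, |3|->2, |5|->4, |6|->7
Step 3: Attach original signs; sum ranks with positive sign and with negative sign.
W+ = 7 + 4 + 2 + 7 = 20
W- = 4 + 9 + 1 + 7 + 4 = 25
(Check: W+ + W- = 45 should equal n(n+1)/2 = 45.)
Step 4: Test statistic W = min(W+, W-) = 20.
Step 5: Ties in |d|, so use the tie-corrected normal approximation.
        E[W] = n(n+1)/4 = 9*10/4 = 22.5.
        Tie groups: |d|=5 (t=3), |d|=6 (t=3); sum(t^3 - t) = 48.
        Var[W] = n(n+1)(2n+1)/24 - sum(t^3-t)/48 = 1710/24 - 48/48 = 70.25.
        z = (W - E[W]) / sqrt(Var[W]) = (20 - 22.5) / 8.3815 = -0.2983.
        Two-sided p = 2*Phi(z) = 0.765493.
Step 6: alpha = 0.1. fail to reject H0.

W+ = 20, W- = 25, W = min = 20, p = 0.765493, fail to reject H0.


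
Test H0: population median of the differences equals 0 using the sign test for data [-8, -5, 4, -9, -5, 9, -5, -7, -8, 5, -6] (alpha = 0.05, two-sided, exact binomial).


Step 1: Discard zero differences. Original n = 11; n_eff = number of nonzero differences = 11.
Nonzero differences (with sign): -8, -5, +4, -9, -5, +9, -5, -7, -8, +5, -6
Step 2: Count signs: positive = 3, negative = 8.
Step 3: Under H0: P(positive) = 0.5, so the number of positives S ~ Bin(11, 0.5).
Step 4: Two-sided exact p-value = sum of Bin(11,0.5) probabilities at or below the observed probability = 0.226562.
Step 5: alpha = 0.05. fail to reject H0.

n_eff = 11, pos = 3, neg = 8, p = 0.226562, fail to reject H0.


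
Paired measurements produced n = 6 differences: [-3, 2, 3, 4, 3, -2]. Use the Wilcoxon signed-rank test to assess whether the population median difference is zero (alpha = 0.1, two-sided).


Step 1: Drop any zero differences (none here) and take |d_i|.
|d| = [3, 2, 3, 4, 3, 2]
Step 2: Midrank |d_i| (ties get averaged ranks).
ranks: |3|->4, |2|->1.5, |3|->4, |4|->6, |3|->4, |2|->1.5
Step 3: Attach original signs; sum ranks with positive sign and with negative sign.
W+ = 1.5 + 4 + 6 + 4 = 15.5
W- = 4 + 1.5 = 5.5
(Check: W+ + W- = 21 should equal n(n+1)/2 = 21.)
Step 4: Test statistic W = min(W+, W-) = 5.5.
Step 5: Ties in |d|, so use the tie-corrected normal approximation.
        E[W] = n(n+1)/4 = 6*7/4 = 10.5.
        Tie groups: |d|=2 (t=2), |d|=3 (t=3); sum(t^3 - t) = 30.
        Var[W] = n(n+1)(2n+1)/24 - sum(t^3-t)/48 = 546/24 - 30/48 = 22.125.
        z = (W - E[W]) / sqrt(Var[W]) = (5.5 - 10.5) / 4.7037 = -1.0630.
        Two-sided p = 2*Phi(z) = 0.287787.
Step 6: alpha = 0.1. fail to reject H0.

W+ = 15.5, W- = 5.5, W = min = 5.5, p = 0.287787, fail to reject H0.


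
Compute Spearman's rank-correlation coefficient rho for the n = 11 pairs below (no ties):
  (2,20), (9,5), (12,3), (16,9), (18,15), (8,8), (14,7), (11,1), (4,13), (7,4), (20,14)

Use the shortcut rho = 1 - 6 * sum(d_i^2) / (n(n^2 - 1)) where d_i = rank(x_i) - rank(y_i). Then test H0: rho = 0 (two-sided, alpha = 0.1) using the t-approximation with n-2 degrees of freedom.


Step 1: Rank x and y separately (midranks; no ties here).
rank(x): 2->1, 9->5, 12->7, 16->9, 18->10, 8->4, 14->8, 11->6, 4->2, 7->3, 20->11
rank(y): 20->11, 5->4, 3->2, 9->7, 15->10, 8->6, 7->5, 1->1, 13->8, 4->3, 14->9
Step 2: d_i = R_x(i) - R_y(i); compute d_i^2.
  (1-11)^2=100, (5-4)^2=1, (7-2)^2=25, (9-7)^2=4, (10-10)^2=0, (4-6)^2=4, (8-5)^2=9, (6-1)^2=25, (2-8)^2=36, (3-3)^2=0, (11-9)^2=4
sum(d^2) = 208.
Step 3: rho = 1 - 6*208 / (11*(11^2 - 1)) = 1 - 1248/1320 = 0.054545.
Step 4: Under H0, t = rho * sqrt((n-2)/(1-rho^2)) = 0.1639 ~ t(9).
Step 5: Two-sided p-value from the t-distribution with 9 df = 0.873447.
Step 6: alpha = 0.1. fail to reject H0.

rho = 0.0545, p = 0.873447, fail to reject H0 at alpha = 0.1.


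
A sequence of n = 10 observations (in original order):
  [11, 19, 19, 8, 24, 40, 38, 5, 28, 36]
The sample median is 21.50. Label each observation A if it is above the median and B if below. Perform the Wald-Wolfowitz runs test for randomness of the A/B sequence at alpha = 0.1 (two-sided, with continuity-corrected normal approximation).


Step 1: Compute median = 21.50; label A = above, B = below.
Labels in order: BBBBAAABAA  (n_A = 5, n_B = 5)
Step 2: Count runs R = 4.
Step 3: Under H0 (random ordering), E[R] = 2*n_A*n_B/(n_A+n_B) + 1 = 2*5*5/10 + 1 = 6.0000.
        Var[R] = 2*n_A*n_B*(2*n_A*n_B - n_A - n_B) / ((n_A+n_B)^2 * (n_A+n_B-1)) = 2000/900 = 2.2222.
        SD[R] = 1.4907.
Step 4: Continuity-corrected z = (R + 0.5 - E[R]) / SD[R] = (4 + 0.5 - 6.0000) / 1.4907 = -1.0062.
Step 5: Two-sided p-value via normal approximation = 2*(1 - Phi(|z|)) = 0.314305.
Step 6: alpha = 0.1. fail to reject H0.

R = 4, z = -1.0062, p = 0.314305, fail to reject H0.


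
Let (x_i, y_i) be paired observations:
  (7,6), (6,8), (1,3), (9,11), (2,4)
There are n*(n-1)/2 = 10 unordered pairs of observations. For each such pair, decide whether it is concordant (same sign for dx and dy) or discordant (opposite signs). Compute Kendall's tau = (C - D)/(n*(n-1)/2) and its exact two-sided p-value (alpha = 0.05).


Step 1: Enumerate the 10 unordered pairs (i,j) with i<j and classify each by sign(x_j-x_i) * sign(y_j-y_i).
  (1,2):dx=-1,dy=+2->D; (1,3):dx=-6,dy=-3->C; (1,4):dx=+2,dy=+5->C; (1,5):dx=-5,dy=-2->C
  (2,3):dx=-5,dy=-5->C; (2,4):dx=+3,dy=+3->C; (2,5):dx=-4,dy=-4->C; (3,4):dx=+8,dy=+8->C
  (3,5):dx=+1,dy=+1->C; (4,5):dx=-7,dy=-7->C
Step 2: C = 9, D = 1, total pairs = 10.
Step 3: tau = (C - D)/(n(n-1)/2) = (9 - 1)/10 = 0.800000.
Step 4: Exact two-sided p-value (enumerate n! = 120 permutations of y under H0): p = 0.083333.
Step 5: alpha = 0.05. fail to reject H0.

tau_b = 0.8000 (C=9, D=1), p = 0.083333, fail to reject H0.


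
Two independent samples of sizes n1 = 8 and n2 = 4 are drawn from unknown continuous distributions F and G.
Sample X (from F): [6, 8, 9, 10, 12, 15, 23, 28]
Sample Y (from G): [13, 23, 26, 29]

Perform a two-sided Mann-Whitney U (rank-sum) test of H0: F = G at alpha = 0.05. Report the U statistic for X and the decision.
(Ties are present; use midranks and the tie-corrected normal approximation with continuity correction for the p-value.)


Step 1: Combine and sort all 12 observations; assign midranks.
sorted (value, group): (6,X), (8,X), (9,X), (10,X), (12,X), (13,Y), (15,X), (23,X), (23,Y), (26,Y), (28,X), (29,Y)
ranks: 6->1, 8->2, 9->3, 10->4, 12->5, 13->6, 15->7, 23->8.5, 23->8.5, 26->10, 28->11, 29->12
Step 2: Rank sum for X: R1 = 1 + 2 + 3 + 4 + 5 + 7 + 8.5 + 11 = 41.5.
Step 3: U_X = R1 - n1(n1+1)/2 = 41.5 - 8*9/2 = 41.5 - 36 = 5.5.
       U_Y = n1*n2 - U_X = 32 - 5.5 = 26.5.
Step 4: Ties are present, so use the tie-corrected normal approximation (with continuity correction) for the p-value.
Step 5: p-value = 0.088869; compare to alpha = 0.05. fail to reject H0.

U_X = 5.5, p = 0.088869, fail to reject H0 at alpha = 0.05.


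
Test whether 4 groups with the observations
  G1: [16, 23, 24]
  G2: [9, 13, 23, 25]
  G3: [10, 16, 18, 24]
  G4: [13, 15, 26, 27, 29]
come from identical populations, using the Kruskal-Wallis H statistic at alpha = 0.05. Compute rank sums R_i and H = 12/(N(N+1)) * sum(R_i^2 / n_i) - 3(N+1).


Step 1: Combine all N = 16 observations and assign midranks.
sorted (value, group, rank): (9,G2,1), (10,G3,2), (13,G2,3.5), (13,G4,3.5), (15,G4,5), (16,G1,6.5), (16,G3,6.5), (18,G3,8), (23,G1,9.5), (23,G2,9.5), (24,G1,11.5), (24,G3,11.5), (25,G2,13), (26,G4,14), (27,G4,15), (29,G4,16)
Step 2: Sum ranks within each group.
R_1 = 27.5 (n_1 = 3)
R_2 = 27 (n_2 = 4)
R_3 = 28 (n_3 = 4)
R_4 = 53.5 (n_4 = 5)
Step 3: H = 12/(N(N+1)) * sum(R_i^2/n_i) - 3(N+1)
     = 12/(16*17) * (27.5^2/3 + 27^2/4 + 28^2/4 + 53.5^2/5) - 3*17
     = 0.044118 * 1202.78 - 51
     = 2.063971.
Step 4: Ties present; correction factor C = 1 - 24/(16^3 - 16) = 0.994118. Corrected H = 2.063971 / 0.994118 = 2.076183.
Step 5: Under H0, H ~ chi^2(3); p-value = 0.556746.
Step 6: alpha = 0.05. fail to reject H0.

H = 2.0762, df = 3, p = 0.556746, fail to reject H0.


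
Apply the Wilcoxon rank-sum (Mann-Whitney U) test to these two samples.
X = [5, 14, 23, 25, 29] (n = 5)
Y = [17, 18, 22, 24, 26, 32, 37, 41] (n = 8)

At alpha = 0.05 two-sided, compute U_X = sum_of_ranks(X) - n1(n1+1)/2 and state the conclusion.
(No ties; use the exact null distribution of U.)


Step 1: Combine and sort all 13 observations; assign midranks.
sorted (value, group): (5,X), (14,X), (17,Y), (18,Y), (22,Y), (23,X), (24,Y), (25,X), (26,Y), (29,X), (32,Y), (37,Y), (41,Y)
ranks: 5->1, 14->2, 17->3, 18->4, 22->5, 23->6, 24->7, 25->8, 26->9, 29->10, 32->11, 37->12, 41->13
Step 2: Rank sum for X: R1 = 1 + 2 + 6 + 8 + 10 = 27.
Step 3: U_X = R1 - n1(n1+1)/2 = 27 - 5*6/2 = 27 - 15 = 12.
       U_Y = n1*n2 - U_X = 40 - 12 = 28.
Step 4: No ties, so the exact null distribution of U (based on enumerating the C(13,5) = 1287 equally likely rank assignments) gives the two-sided p-value.
Step 5: p-value = 0.284382; compare to alpha = 0.05. fail to reject H0.

U_X = 12, p = 0.284382, fail to reject H0 at alpha = 0.05.


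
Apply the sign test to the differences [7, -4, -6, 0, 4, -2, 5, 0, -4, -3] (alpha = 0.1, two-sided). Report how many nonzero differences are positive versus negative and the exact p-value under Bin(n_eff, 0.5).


Step 1: Discard zero differences. Original n = 10; n_eff = number of nonzero differences = 8.
Nonzero differences (with sign): +7, -4, -6, +4, -2, +5, -4, -3
Step 2: Count signs: positive = 3, negative = 5.
Step 3: Under H0: P(positive) = 0.5, so the number of positives S ~ Bin(8, 0.5).
Step 4: Two-sided exact p-value = sum of Bin(8,0.5) probabilities at or below the observed probability = 0.726562.
Step 5: alpha = 0.1. fail to reject H0.

n_eff = 8, pos = 3, neg = 5, p = 0.726562, fail to reject H0.


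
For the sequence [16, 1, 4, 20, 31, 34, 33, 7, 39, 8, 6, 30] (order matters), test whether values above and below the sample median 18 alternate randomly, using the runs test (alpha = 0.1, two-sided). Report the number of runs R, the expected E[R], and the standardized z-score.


Step 1: Compute median = 18; label A = above, B = below.
Labels in order: BBBAAAABABBA  (n_A = 6, n_B = 6)
Step 2: Count runs R = 6.
Step 3: Under H0 (random ordering), E[R] = 2*n_A*n_B/(n_A+n_B) + 1 = 2*6*6/12 + 1 = 7.0000.
        Var[R] = 2*n_A*n_B*(2*n_A*n_B - n_A - n_B) / ((n_A+n_B)^2 * (n_A+n_B-1)) = 4320/1584 = 2.7273.
        SD[R] = 1.6514.
Step 4: Continuity-corrected z = (R + 0.5 - E[R]) / SD[R] = (6 + 0.5 - 7.0000) / 1.6514 = -0.3028.
Step 5: Two-sided p-value via normal approximation = 2*(1 - Phi(|z|)) = 0.762069.
Step 6: alpha = 0.1. fail to reject H0.

R = 6, z = -0.3028, p = 0.762069, fail to reject H0.


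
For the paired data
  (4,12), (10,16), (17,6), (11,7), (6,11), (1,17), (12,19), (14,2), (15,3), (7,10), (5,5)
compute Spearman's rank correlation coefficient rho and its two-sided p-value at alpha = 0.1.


Step 1: Rank x and y separately (midranks; no ties here).
rank(x): 4->2, 10->6, 17->11, 11->7, 6->4, 1->1, 12->8, 14->9, 15->10, 7->5, 5->3
rank(y): 12->8, 16->9, 6->4, 7->5, 11->7, 17->10, 19->11, 2->1, 3->2, 10->6, 5->3
Step 2: d_i = R_x(i) - R_y(i); compute d_i^2.
  (2-8)^2=36, (6-9)^2=9, (11-4)^2=49, (7-5)^2=4, (4-7)^2=9, (1-10)^2=81, (8-11)^2=9, (9-1)^2=64, (10-2)^2=64, (5-6)^2=1, (3-3)^2=0
sum(d^2) = 326.
Step 3: rho = 1 - 6*326 / (11*(11^2 - 1)) = 1 - 1956/1320 = -0.481818.
Step 4: Under H0, t = rho * sqrt((n-2)/(1-rho^2)) = -1.6496 ~ t(9).
Step 5: Two-sided p-value from the t-distribution with 9 df = 0.133434.
Step 6: alpha = 0.1. fail to reject H0.

rho = -0.4818, p = 0.133434, fail to reject H0 at alpha = 0.1.


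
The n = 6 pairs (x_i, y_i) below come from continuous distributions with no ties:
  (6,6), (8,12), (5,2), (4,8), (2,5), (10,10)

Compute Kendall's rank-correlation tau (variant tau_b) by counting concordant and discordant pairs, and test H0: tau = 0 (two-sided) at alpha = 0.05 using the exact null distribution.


Step 1: Enumerate the 15 unordered pairs (i,j) with i<j and classify each by sign(x_j-x_i) * sign(y_j-y_i).
  (1,2):dx=+2,dy=+6->C; (1,3):dx=-1,dy=-4->C; (1,4):dx=-2,dy=+2->D; (1,5):dx=-4,dy=-1->C
  (1,6):dx=+4,dy=+4->C; (2,3):dx=-3,dy=-10->C; (2,4):dx=-4,dy=-4->C; (2,5):dx=-6,dy=-7->C
  (2,6):dx=+2,dy=-2->D; (3,4):dx=-1,dy=+6->D; (3,5):dx=-3,dy=+3->D; (3,6):dx=+5,dy=+8->C
  (4,5):dx=-2,dy=-3->C; (4,6):dx=+6,dy=+2->C; (5,6):dx=+8,dy=+5->C
Step 2: C = 11, D = 4, total pairs = 15.
Step 3: tau = (C - D)/(n(n-1)/2) = (11 - 4)/15 = 0.466667.
Step 4: Exact two-sided p-value (enumerate n! = 720 permutations of y under H0): p = 0.272222.
Step 5: alpha = 0.05. fail to reject H0.

tau_b = 0.4667 (C=11, D=4), p = 0.272222, fail to reject H0.


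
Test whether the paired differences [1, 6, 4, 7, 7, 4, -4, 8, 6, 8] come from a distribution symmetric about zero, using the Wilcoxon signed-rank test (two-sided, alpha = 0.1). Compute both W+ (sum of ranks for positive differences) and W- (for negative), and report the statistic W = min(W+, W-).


Step 1: Drop any zero differences (none here) and take |d_i|.
|d| = [1, 6, 4, 7, 7, 4, 4, 8, 6, 8]
Step 2: Midrank |d_i| (ties get averaged ranks).
ranks: |1|->1, |6|->5.5, |4|->3, |7|->7.5, |7|->7.5, |4|->3, |4|->3, |8|->9.5, |6|->5.5, |8|->9.5
Step 3: Attach original signs; sum ranks with positive sign and with negative sign.
W+ = 1 + 5.5 + 3 + 7.5 + 7.5 + 3 + 9.5 + 5.5 + 9.5 = 52
W- = 3 = 3
(Check: W+ + W- = 55 should equal n(n+1)/2 = 55.)
Step 4: Test statistic W = min(W+, W-) = 3.
Step 5: Ties in |d|, so use the tie-corrected normal approximation.
        E[W] = n(n+1)/4 = 10*11/4 = 27.5.
        Tie groups: |d|=4 (t=3), |d|=6 (t=2), |d|=7 (t=2), |d|=8 (t=2); sum(t^3 - t) = 42.
        Var[W] = n(n+1)(2n+1)/24 - sum(t^3-t)/48 = 2310/24 - 42/48 = 95.375.
        z = (W - E[W]) / sqrt(Var[W]) = (3 - 27.5) / 9.7660 = -2.5087.
        Two-sided p = 2*Phi(z) = 0.012118.
Step 6: alpha = 0.1. reject H0.

W+ = 52, W- = 3, W = min = 3, p = 0.012118, reject H0.


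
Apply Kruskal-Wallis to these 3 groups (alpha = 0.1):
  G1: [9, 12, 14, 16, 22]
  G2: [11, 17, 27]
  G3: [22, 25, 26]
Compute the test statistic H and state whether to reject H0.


Step 1: Combine all N = 11 observations and assign midranks.
sorted (value, group, rank): (9,G1,1), (11,G2,2), (12,G1,3), (14,G1,4), (16,G1,5), (17,G2,6), (22,G1,7.5), (22,G3,7.5), (25,G3,9), (26,G3,10), (27,G2,11)
Step 2: Sum ranks within each group.
R_1 = 20.5 (n_1 = 5)
R_2 = 19 (n_2 = 3)
R_3 = 26.5 (n_3 = 3)
Step 3: H = 12/(N(N+1)) * sum(R_i^2/n_i) - 3(N+1)
     = 12/(11*12) * (20.5^2/5 + 19^2/3 + 26.5^2/3) - 3*12
     = 0.090909 * 438.467 - 36
     = 3.860606.
Step 4: Ties present; correction factor C = 1 - 6/(11^3 - 11) = 0.995455. Corrected H = 3.860606 / 0.995455 = 3.878234.
Step 5: Under H0, H ~ chi^2(2); p-value = 0.143831.
Step 6: alpha = 0.1. fail to reject H0.

H = 3.8782, df = 2, p = 0.143831, fail to reject H0.


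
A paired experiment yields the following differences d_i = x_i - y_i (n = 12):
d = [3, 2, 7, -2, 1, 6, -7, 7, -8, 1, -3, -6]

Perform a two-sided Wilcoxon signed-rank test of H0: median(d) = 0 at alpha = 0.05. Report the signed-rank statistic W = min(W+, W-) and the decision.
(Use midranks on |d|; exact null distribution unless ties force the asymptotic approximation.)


Step 1: Drop any zero differences (none here) and take |d_i|.
|d| = [3, 2, 7, 2, 1, 6, 7, 7, 8, 1, 3, 6]
Step 2: Midrank |d_i| (ties get averaged ranks).
ranks: |3|->5.5, |2|->3.5, |7|->10, |2|->3.5, |1|->1.5, |6|->7.5, |7|->10, |7|->10, |8|->12, |1|->1.5, |3|->5.5, |6|->7.5
Step 3: Attach original signs; sum ranks with positive sign and with negative sign.
W+ = 5.5 + 3.5 + 10 + 1.5 + 7.5 + 10 + 1.5 = 39.5
W- = 3.5 + 10 + 12 + 5.5 + 7.5 = 38.5
(Check: W+ + W- = 78 should equal n(n+1)/2 = 78.)
Step 4: Test statistic W = min(W+, W-) = 38.5.
Step 5: Ties in |d|, so use the tie-corrected normal approximation.
        E[W] = n(n+1)/4 = 12*13/4 = 39.
        Tie groups: |d|=1 (t=2), |d|=2 (t=2), |d|=3 (t=2), |d|=6 (t=2), |d|=7 (t=3); sum(t^3 - t) = 48.
        Var[W] = n(n+1)(2n+1)/24 - sum(t^3-t)/48 = 3900/24 - 48/48 = 161.5.
        z = (W - E[W]) / sqrt(Var[W]) = (38.5 - 39) / 12.7083 = -0.0393.
        Two-sided p = 2*Phi(z) = 0.968616.
Step 6: alpha = 0.05. fail to reject H0.

W+ = 39.5, W- = 38.5, W = min = 38.5, p = 0.968616, fail to reject H0.


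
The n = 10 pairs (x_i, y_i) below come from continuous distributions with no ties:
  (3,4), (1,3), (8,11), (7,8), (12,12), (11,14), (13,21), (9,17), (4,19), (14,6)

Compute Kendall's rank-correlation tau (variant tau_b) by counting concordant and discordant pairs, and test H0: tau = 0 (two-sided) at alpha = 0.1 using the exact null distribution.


Step 1: Enumerate the 45 unordered pairs (i,j) with i<j and classify each by sign(x_j-x_i) * sign(y_j-y_i).
  (1,2):dx=-2,dy=-1->C; (1,3):dx=+5,dy=+7->C; (1,4):dx=+4,dy=+4->C; (1,5):dx=+9,dy=+8->C
  (1,6):dx=+8,dy=+10->C; (1,7):dx=+10,dy=+17->C; (1,8):dx=+6,dy=+13->C; (1,9):dx=+1,dy=+15->C
  (1,10):dx=+11,dy=+2->C; (2,3):dx=+7,dy=+8->C; (2,4):dx=+6,dy=+5->C; (2,5):dx=+11,dy=+9->C
  (2,6):dx=+10,dy=+11->C; (2,7):dx=+12,dy=+18->C; (2,8):dx=+8,dy=+14->C; (2,9):dx=+3,dy=+16->C
  (2,10):dx=+13,dy=+3->C; (3,4):dx=-1,dy=-3->C; (3,5):dx=+4,dy=+1->C; (3,6):dx=+3,dy=+3->C
  (3,7):dx=+5,dy=+10->C; (3,8):dx=+1,dy=+6->C; (3,9):dx=-4,dy=+8->D; (3,10):dx=+6,dy=-5->D
  (4,5):dx=+5,dy=+4->C; (4,6):dx=+4,dy=+6->C; (4,7):dx=+6,dy=+13->C; (4,8):dx=+2,dy=+9->C
  (4,9):dx=-3,dy=+11->D; (4,10):dx=+7,dy=-2->D; (5,6):dx=-1,dy=+2->D; (5,7):dx=+1,dy=+9->C
  (5,8):dx=-3,dy=+5->D; (5,9):dx=-8,dy=+7->D; (5,10):dx=+2,dy=-6->D; (6,7):dx=+2,dy=+7->C
  (6,8):dx=-2,dy=+3->D; (6,9):dx=-7,dy=+5->D; (6,10):dx=+3,dy=-8->D; (7,8):dx=-4,dy=-4->C
  (7,9):dx=-9,dy=-2->C; (7,10):dx=+1,dy=-15->D; (8,9):dx=-5,dy=+2->D; (8,10):dx=+5,dy=-11->D
  (9,10):dx=+10,dy=-13->D
Step 2: C = 30, D = 15, total pairs = 45.
Step 3: tau = (C - D)/(n(n-1)/2) = (30 - 15)/45 = 0.333333.
Step 4: Exact two-sided p-value (enumerate n! = 3628800 permutations of y under H0): p = 0.216373.
Step 5: alpha = 0.1. fail to reject H0.

tau_b = 0.3333 (C=30, D=15), p = 0.216373, fail to reject H0.


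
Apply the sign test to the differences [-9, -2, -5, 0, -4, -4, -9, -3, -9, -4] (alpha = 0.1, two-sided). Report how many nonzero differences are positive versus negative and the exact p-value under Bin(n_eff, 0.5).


Step 1: Discard zero differences. Original n = 10; n_eff = number of nonzero differences = 9.
Nonzero differences (with sign): -9, -2, -5, -4, -4, -9, -3, -9, -4
Step 2: Count signs: positive = 0, negative = 9.
Step 3: Under H0: P(positive) = 0.5, so the number of positives S ~ Bin(9, 0.5).
Step 4: Two-sided exact p-value = sum of Bin(9,0.5) probabilities at or below the observed probability = 0.003906.
Step 5: alpha = 0.1. reject H0.

n_eff = 9, pos = 0, neg = 9, p = 0.003906, reject H0.
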